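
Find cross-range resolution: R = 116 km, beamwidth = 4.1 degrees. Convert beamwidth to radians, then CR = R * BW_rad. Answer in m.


BW_rad = 0.071558499
CR = 116000 * 0.071558499 = 8300.8 m

8300.8 m


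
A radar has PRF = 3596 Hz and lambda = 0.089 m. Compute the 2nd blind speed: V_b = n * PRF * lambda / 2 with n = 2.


V_blind = 2 * 3596 * 0.089 / 2 = 320.0 m/s

320.0 m/s


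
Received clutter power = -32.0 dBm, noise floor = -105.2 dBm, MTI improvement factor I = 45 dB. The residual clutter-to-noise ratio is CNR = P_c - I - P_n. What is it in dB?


CNR = -32.0 - 45 - (-105.2) = 28.2 dB

28.2 dB


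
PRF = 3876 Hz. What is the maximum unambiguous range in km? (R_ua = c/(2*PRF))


R_ua = 3e8 / (2 * 3876) = 38699.7 m = 38.7 km

38.7 km


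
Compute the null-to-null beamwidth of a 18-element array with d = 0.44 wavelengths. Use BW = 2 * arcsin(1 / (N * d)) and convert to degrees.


1/(N*d) = 1/(18*0.44) = 0.126263
BW = 2*arcsin(0.126263) = 14.5 degrees

14.5 degrees


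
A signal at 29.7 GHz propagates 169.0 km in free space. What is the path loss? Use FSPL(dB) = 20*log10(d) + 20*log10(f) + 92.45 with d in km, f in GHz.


20*log10(169.0) = 44.56
20*log10(29.7) = 29.46
FSPL = 166.5 dB

166.5 dB


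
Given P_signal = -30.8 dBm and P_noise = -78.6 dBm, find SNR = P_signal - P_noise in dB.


SNR = -30.8 - (-78.6) = 47.8 dB

47.8 dB


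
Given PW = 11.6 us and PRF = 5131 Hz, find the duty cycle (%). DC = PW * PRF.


DC = 11.6e-6 * 5131 * 100 = 5.95%

5.95%


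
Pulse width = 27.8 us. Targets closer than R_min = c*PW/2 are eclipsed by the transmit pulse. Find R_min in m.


R_min = 3e8 * 27.8e-6 / 2 = 4170.0 m

4170.0 m


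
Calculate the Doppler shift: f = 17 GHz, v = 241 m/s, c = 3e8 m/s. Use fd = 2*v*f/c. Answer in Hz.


fd = 2 * 241 * 17000000000.0 / 3e8 = 27313.3 Hz

27313.3 Hz


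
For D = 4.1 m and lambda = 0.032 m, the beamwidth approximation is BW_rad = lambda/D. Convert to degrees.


BW_rad = 0.032 / 4.1 = 0.007805
BW_deg = 0.45 degrees

0.45 degrees


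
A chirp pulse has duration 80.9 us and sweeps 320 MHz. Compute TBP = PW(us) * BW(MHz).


TBP = 80.9 * 320 = 25888.0

25888.0


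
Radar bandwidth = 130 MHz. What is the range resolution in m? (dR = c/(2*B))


dR = 3e8 / (2 * 130000000.0) = 1.15 m

1.15 m


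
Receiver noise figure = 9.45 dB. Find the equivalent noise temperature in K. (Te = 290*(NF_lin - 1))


NF_lin = 10^(9.45/10) = 8.810489
Te = 290 * (8.810489 - 1) = 2265.0 K

2265.0 K


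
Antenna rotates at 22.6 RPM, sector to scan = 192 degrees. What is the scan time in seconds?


t = 192 / (22.6 * 360) * 60 = 1.42 s

1.42 s


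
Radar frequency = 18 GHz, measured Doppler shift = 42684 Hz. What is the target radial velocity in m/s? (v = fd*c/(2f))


v = 42684 * 3e8 / (2 * 18000000000.0) = 355.7 m/s

355.7 m/s


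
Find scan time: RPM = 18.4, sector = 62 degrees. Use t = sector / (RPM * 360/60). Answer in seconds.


t = 62 / (18.4 * 360) * 60 = 0.56 s

0.56 s


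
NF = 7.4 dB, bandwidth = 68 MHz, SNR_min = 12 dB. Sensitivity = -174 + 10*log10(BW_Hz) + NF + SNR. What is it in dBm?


10*log10(68000000.0) = 78.33
S = -174 + 78.33 + 7.4 + 12 = -76.3 dBm

-76.3 dBm


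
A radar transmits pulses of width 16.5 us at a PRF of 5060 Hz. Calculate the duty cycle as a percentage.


DC = 16.5e-6 * 5060 * 100 = 8.35%

8.35%


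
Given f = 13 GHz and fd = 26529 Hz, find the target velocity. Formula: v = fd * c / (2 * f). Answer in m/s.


v = 26529 * 3e8 / (2 * 13000000000.0) = 306.1 m/s

306.1 m/s


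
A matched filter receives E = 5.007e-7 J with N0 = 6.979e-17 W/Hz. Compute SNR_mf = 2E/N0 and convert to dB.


SNR_lin = 2 * 5.007e-7 / 6.979e-17 = 1.435e10
SNR_dB = 10*log10(1.435e10) = 101.6 dB

101.6 dB


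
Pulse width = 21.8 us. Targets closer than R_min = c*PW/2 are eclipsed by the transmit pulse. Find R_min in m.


R_min = 3e8 * 21.8e-6 / 2 = 3270.0 m

3270.0 m


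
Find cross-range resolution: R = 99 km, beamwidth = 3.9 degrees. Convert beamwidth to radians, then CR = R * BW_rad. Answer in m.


BW_rad = 0.068067841
CR = 99000 * 0.068067841 = 6738.7 m

6738.7 m


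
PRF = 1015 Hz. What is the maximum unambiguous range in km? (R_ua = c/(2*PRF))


R_ua = 3e8 / (2 * 1015) = 147783.3 m = 147.8 km

147.8 km


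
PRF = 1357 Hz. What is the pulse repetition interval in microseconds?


PRI = 1/1357 = 0.0007369197 s = 736.9 us

736.9 us


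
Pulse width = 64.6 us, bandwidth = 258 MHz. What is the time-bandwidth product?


TBP = 64.6 * 258 = 16666.8

16666.8


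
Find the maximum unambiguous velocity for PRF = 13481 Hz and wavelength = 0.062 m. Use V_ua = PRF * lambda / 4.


V_ua = 13481 * 0.062 / 4 = 209.0 m/s

209.0 m/s


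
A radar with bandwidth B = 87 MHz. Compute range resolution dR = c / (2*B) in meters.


dR = 3e8 / (2 * 87000000.0) = 1.72 m

1.72 m


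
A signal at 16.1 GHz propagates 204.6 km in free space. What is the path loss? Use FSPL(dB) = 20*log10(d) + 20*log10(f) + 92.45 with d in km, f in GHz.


20*log10(204.6) = 46.22
20*log10(16.1) = 24.14
FSPL = 162.8 dB

162.8 dB


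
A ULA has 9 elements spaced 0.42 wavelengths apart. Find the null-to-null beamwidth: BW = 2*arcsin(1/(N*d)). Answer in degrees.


1/(N*d) = 1/(9*0.42) = 0.26455
BW = 2*arcsin(0.26455) = 30.7 degrees

30.7 degrees


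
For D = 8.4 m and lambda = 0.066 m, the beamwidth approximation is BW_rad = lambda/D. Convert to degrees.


BW_rad = 0.066 / 8.4 = 0.007857
BW_deg = 0.45 degrees

0.45 degrees


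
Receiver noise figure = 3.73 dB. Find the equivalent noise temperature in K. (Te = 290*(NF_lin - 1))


NF_lin = 10^(3.73/10) = 2.360478
Te = 290 * (2.360478 - 1) = 394.5 K

394.5 K


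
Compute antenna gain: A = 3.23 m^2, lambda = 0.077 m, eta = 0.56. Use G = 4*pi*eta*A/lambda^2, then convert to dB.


G_linear = 4*pi*0.56*3.23/0.077^2 = 3833.71
G_dB = 10*log10(3833.71) = 35.8 dB

35.8 dB


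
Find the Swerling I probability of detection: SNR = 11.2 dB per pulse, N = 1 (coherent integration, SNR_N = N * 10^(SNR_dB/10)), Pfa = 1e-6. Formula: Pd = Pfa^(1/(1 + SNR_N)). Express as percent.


SNR_lin = 10^(11.2/10) = 13.18257
SNR_N = 1 * 13.18257 = 13.18257
1/(1 + SNR_N) = 1/14.18257 = 0.0705091
Pd = (1e-6)^0.0705091 = 0.37752
Pd = 37.8%

37.8%


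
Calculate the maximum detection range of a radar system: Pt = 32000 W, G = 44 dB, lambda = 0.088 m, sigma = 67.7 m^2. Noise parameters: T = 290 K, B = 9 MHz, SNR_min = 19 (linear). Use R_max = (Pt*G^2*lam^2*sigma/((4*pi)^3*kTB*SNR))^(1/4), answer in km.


G_lin = 10^(44/10) = 25118.864315
R^4 = 32000 * 25118.864315^2 * 0.088^2 * 67.7 / ((4*pi)^3 * 1.38e-23 * 290 * 9000000.0 * 19)
R^4 = 7.79473e21 m^4
R_max = (7.79473e21)^(1/4) = 297132.6 m = 297.1 km

297.1 km


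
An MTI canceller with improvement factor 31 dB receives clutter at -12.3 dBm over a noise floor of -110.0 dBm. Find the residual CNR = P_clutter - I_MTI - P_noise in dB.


CNR = -12.3 - 31 - (-110.0) = 66.7 dB

66.7 dB


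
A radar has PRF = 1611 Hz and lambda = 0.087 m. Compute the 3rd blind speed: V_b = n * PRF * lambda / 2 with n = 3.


V_blind = 3 * 1611 * 0.087 / 2 = 210.2 m/s

210.2 m/s


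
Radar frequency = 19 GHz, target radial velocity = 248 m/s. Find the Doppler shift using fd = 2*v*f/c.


fd = 2 * 248 * 19000000000.0 / 3e8 = 31413.3 Hz

31413.3 Hz


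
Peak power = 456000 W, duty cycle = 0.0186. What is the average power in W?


P_avg = 456000 * 0.0186 = 8481.6 W

8481.6 W


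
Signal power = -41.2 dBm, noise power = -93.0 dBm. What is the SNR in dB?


SNR = -41.2 - (-93.0) = 51.8 dB

51.8 dB


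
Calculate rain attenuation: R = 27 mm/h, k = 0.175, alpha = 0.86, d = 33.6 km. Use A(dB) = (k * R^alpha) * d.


gamma = 0.175 * 27^0.86 = 2.978591 dB/km
A = 2.978591 * 33.6 = 100.08 dB

100.08 dB


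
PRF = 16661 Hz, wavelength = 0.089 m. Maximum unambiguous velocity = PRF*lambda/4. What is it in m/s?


V_ua = 16661 * 0.089 / 4 = 370.7 m/s

370.7 m/s


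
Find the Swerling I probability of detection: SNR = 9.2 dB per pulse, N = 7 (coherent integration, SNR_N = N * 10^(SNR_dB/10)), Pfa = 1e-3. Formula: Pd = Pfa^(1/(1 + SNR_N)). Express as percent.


SNR_lin = 10^(9.2/10) = 8.31764
SNR_N = 7 * 8.31764 = 58.22348
1/(1 + SNR_N) = 1/59.22348 = 0.0168852
Pd = (1e-3)^0.0168852 = 0.88991
Pd = 89.0%

89.0%


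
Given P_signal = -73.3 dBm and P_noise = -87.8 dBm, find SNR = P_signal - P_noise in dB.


SNR = -73.3 - (-87.8) = 14.5 dB

14.5 dB


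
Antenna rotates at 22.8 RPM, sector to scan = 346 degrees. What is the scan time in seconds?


t = 346 / (22.8 * 360) * 60 = 2.53 s

2.53 s


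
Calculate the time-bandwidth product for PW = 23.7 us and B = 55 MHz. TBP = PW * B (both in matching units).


TBP = 23.7 * 55 = 1303.5

1303.5


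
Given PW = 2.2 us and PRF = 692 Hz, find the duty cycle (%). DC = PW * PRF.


DC = 2.2e-6 * 692 * 100 = 0.15%

0.15%


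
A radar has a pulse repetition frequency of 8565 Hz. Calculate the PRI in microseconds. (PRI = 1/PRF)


PRI = 1/8565 = 0.0001167542 s = 116.8 us

116.8 us


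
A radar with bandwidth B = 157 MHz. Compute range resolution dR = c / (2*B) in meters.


dR = 3e8 / (2 * 157000000.0) = 0.96 m

0.96 m


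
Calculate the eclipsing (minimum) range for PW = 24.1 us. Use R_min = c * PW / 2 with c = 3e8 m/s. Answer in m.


R_min = 3e8 * 24.1e-6 / 2 = 3615.0 m

3615.0 m


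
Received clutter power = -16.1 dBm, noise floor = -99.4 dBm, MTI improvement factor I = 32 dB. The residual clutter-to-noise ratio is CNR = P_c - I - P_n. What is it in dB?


CNR = -16.1 - 32 - (-99.4) = 51.3 dB

51.3 dB


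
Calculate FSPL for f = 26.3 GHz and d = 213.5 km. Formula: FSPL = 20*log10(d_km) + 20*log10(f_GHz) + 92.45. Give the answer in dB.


20*log10(213.5) = 46.59
20*log10(26.3) = 28.4
FSPL = 167.4 dB

167.4 dB


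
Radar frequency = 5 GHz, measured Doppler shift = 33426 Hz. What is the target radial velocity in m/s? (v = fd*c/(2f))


v = 33426 * 3e8 / (2 * 5000000000.0) = 1002.8 m/s

1002.8 m/s


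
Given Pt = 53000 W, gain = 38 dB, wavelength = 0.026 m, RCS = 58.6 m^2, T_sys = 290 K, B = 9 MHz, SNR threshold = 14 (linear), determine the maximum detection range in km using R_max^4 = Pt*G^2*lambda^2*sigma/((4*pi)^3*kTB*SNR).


G_lin = 10^(38/10) = 6309.573445
R^4 = 53000 * 6309.573445^2 * 0.026^2 * 58.6 / ((4*pi)^3 * 1.38e-23 * 290 * 9000000.0 * 14)
R^4 = 8.35301e19 m^4
R_max = (8.35301e19)^(1/4) = 95600.6 m = 95.6 km

95.6 km


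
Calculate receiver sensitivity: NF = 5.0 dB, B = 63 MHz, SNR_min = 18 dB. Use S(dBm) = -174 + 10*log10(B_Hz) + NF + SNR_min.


10*log10(63000000.0) = 77.99
S = -174 + 77.99 + 5.0 + 18 = -73.0 dBm

-73.0 dBm


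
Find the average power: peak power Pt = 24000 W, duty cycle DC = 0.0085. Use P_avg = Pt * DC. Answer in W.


P_avg = 24000 * 0.0085 = 204.0 W

204.0 W


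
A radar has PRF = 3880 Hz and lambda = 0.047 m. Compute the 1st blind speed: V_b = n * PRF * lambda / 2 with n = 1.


V_blind = 1 * 3880 * 0.047 / 2 = 91.2 m/s

91.2 m/s


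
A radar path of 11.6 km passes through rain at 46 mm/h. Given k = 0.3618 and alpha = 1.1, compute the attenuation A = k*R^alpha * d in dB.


gamma = 0.3618 * 46^1.1 = 24.406313 dB/km
A = 24.406313 * 11.6 = 283.11 dB

283.11 dB


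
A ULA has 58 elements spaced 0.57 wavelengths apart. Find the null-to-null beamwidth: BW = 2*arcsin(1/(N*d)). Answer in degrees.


1/(N*d) = 1/(58*0.57) = 0.030248
BW = 2*arcsin(0.030248) = 3.5 degrees

3.5 degrees


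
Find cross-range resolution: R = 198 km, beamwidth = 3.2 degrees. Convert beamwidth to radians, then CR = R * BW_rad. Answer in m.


BW_rad = 0.055850536
CR = 198000 * 0.055850536 = 11058.4 m

11058.4 m


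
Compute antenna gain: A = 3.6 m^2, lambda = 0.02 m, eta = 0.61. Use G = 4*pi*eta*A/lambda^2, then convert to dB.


G_linear = 4*pi*0.61*3.6/0.02^2 = 68989.37
G_dB = 10*log10(68989.37) = 48.4 dB

48.4 dB


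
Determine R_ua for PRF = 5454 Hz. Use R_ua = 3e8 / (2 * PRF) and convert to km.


R_ua = 3e8 / (2 * 5454) = 27502.8 m = 27.5 km

27.5 km


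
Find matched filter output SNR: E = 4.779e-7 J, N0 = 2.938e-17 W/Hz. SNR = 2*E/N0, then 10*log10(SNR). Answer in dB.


SNR_lin = 2 * 4.779e-7 / 2.938e-17 = 3.253e10
SNR_dB = 10*log10(3.253e10) = 105.1 dB

105.1 dB


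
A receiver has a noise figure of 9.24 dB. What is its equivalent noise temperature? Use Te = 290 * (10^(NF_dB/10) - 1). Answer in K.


NF_lin = 10^(9.24/10) = 8.3946
Te = 290 * (8.3946 - 1) = 2144.4 K

2144.4 K


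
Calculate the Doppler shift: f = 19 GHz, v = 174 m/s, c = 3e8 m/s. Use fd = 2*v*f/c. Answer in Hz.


fd = 2 * 174 * 19000000000.0 / 3e8 = 22040.0 Hz

22040.0 Hz


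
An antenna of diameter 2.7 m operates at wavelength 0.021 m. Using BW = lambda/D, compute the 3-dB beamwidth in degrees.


BW_rad = 0.021 / 2.7 = 0.007778
BW_deg = 0.45 degrees

0.45 degrees


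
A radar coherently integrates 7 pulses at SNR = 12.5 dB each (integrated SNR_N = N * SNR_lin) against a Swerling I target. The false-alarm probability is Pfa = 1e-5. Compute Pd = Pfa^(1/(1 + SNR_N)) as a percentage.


SNR_lin = 10^(12.5/10) = 17.78279
SNR_N = 7 * 17.78279 = 124.47953
1/(1 + SNR_N) = 1/125.47953 = 0.0079694
Pd = (1e-5)^0.0079694 = 0.91233
Pd = 91.2%

91.2%


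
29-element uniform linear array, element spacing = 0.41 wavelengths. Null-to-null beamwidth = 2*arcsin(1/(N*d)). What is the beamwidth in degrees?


1/(N*d) = 1/(29*0.41) = 0.084104
BW = 2*arcsin(0.084104) = 9.6 degrees

9.6 degrees


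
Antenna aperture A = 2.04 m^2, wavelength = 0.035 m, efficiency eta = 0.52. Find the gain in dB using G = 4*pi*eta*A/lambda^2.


G_linear = 4*pi*0.52*2.04/0.035^2 = 10881.96
G_dB = 10*log10(10881.96) = 40.4 dB

40.4 dB


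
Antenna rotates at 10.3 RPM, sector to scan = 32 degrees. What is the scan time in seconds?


t = 32 / (10.3 * 360) * 60 = 0.52 s

0.52 s


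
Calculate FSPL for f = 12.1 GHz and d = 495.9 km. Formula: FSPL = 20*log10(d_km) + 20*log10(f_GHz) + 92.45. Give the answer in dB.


20*log10(495.9) = 53.91
20*log10(12.1) = 21.66
FSPL = 168.0 dB

168.0 dB


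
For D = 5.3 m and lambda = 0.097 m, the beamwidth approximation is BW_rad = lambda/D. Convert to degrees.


BW_rad = 0.097 / 5.3 = 0.018302
BW_deg = 1.05 degrees

1.05 degrees


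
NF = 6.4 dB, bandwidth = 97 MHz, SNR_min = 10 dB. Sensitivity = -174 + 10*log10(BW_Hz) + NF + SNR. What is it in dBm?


10*log10(97000000.0) = 79.87
S = -174 + 79.87 + 6.4 + 10 = -77.7 dBm

-77.7 dBm


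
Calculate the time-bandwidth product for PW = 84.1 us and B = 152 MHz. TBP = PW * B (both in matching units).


TBP = 84.1 * 152 = 12783.2

12783.2


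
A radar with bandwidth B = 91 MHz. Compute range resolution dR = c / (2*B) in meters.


dR = 3e8 / (2 * 91000000.0) = 1.65 m

1.65 m


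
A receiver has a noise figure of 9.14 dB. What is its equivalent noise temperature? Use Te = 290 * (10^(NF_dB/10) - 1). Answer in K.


NF_lin = 10^(9.14/10) = 8.203515
Te = 290 * (8.203515 - 1) = 2089.0 K

2089.0 K


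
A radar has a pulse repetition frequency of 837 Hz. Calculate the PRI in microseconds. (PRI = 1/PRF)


PRI = 1/837 = 0.0011947431 s = 1194.7 us

1194.7 us


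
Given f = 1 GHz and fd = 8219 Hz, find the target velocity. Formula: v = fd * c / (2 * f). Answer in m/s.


v = 8219 * 3e8 / (2 * 1000000000.0) = 1232.9 m/s

1232.9 m/s


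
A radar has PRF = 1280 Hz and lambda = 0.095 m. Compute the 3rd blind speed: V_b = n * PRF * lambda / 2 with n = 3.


V_blind = 3 * 1280 * 0.095 / 2 = 182.4 m/s

182.4 m/s


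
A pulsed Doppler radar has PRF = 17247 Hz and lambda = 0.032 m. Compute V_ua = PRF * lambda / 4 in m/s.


V_ua = 17247 * 0.032 / 4 = 138.0 m/s

138.0 m/s


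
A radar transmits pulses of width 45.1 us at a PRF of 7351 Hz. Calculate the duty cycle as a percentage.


DC = 45.1e-6 * 7351 * 100 = 33.15%

33.15%


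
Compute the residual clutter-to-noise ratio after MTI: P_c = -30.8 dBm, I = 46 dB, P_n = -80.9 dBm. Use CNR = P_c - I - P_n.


CNR = -30.8 - 46 - (-80.9) = 4.1 dB

4.1 dB


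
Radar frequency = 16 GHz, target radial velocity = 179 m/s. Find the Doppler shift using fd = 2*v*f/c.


fd = 2 * 179 * 16000000000.0 / 3e8 = 19093.3 Hz

19093.3 Hz


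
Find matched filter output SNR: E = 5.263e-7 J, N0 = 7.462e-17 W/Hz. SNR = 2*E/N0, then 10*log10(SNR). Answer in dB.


SNR_lin = 2 * 5.263e-7 / 7.462e-17 = 1.411e10
SNR_dB = 10*log10(1.411e10) = 101.5 dB

101.5 dB


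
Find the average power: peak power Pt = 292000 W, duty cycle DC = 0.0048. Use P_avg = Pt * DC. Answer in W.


P_avg = 292000 * 0.0048 = 1401.6 W

1401.6 W


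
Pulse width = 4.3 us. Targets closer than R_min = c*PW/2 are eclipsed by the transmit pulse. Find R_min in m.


R_min = 3e8 * 4.3e-6 / 2 = 645.0 m

645.0 m


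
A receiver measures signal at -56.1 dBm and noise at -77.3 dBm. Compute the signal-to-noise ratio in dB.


SNR = -56.1 - (-77.3) = 21.2 dB

21.2 dB


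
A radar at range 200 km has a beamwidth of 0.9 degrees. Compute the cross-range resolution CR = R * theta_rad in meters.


BW_rad = 0.015707963
CR = 200000 * 0.015707963 = 3141.6 m

3141.6 m


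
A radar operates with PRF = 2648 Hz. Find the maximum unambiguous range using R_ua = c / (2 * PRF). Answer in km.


R_ua = 3e8 / (2 * 2648) = 56646.5 m = 56.6 km

56.6 km


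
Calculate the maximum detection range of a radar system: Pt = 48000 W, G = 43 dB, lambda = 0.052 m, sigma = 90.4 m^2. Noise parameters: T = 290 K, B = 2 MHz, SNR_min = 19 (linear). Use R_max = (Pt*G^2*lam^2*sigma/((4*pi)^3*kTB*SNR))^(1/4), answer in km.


G_lin = 10^(43/10) = 19952.62315
R^4 = 48000 * 19952.62315^2 * 0.052^2 * 90.4 / ((4*pi)^3 * 1.38e-23 * 290 * 2000000.0 * 19)
R^4 = 1.54784e22 m^4
R_max = (1.54784e22)^(1/4) = 352721.2 m = 352.7 km

352.7 km


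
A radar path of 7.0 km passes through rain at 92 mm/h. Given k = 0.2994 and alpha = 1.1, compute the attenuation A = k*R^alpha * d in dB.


gamma = 0.2994 * 92^1.1 = 43.293072 dB/km
A = 43.293072 * 7.0 = 303.05 dB

303.05 dB


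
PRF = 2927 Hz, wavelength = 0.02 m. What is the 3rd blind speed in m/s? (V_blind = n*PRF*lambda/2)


V_blind = 3 * 2927 * 0.02 / 2 = 87.8 m/s

87.8 m/s


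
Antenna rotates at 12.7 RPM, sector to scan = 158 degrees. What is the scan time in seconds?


t = 158 / (12.7 * 360) * 60 = 2.07 s

2.07 s


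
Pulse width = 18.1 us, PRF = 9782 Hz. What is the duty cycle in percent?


DC = 18.1e-6 * 9782 * 100 = 17.71%

17.71%


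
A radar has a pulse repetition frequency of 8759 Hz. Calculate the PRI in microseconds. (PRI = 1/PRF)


PRI = 1/8759 = 0.0001141683 s = 114.2 us

114.2 us


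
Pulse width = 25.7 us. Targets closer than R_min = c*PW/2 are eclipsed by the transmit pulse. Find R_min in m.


R_min = 3e8 * 25.7e-6 / 2 = 3855.0 m

3855.0 m


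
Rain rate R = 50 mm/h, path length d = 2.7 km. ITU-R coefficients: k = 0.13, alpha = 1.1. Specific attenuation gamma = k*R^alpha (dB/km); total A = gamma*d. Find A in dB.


gamma = 0.13 * 50^1.1 = 9.611925 dB/km
A = 9.611925 * 2.7 = 25.95 dB

25.95 dB


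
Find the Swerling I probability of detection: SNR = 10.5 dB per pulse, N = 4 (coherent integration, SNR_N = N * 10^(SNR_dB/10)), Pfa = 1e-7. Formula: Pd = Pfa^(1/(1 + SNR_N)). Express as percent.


SNR_lin = 10^(10.5/10) = 11.22018
SNR_N = 4 * 11.22018 = 44.88072
1/(1 + SNR_N) = 1/45.88072 = 0.0217956
Pd = (1e-7)^0.0217956 = 0.70377
Pd = 70.4%

70.4%


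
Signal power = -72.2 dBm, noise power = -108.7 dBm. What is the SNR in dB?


SNR = -72.2 - (-108.7) = 36.5 dB

36.5 dB


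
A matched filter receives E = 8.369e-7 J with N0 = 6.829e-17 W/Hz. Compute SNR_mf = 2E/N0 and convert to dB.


SNR_lin = 2 * 8.369e-7 / 6.829e-17 = 2.451e10
SNR_dB = 10*log10(2.451e10) = 103.9 dB

103.9 dB


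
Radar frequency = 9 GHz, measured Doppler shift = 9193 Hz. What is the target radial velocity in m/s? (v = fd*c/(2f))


v = 9193 * 3e8 / (2 * 9000000000.0) = 153.2 m/s

153.2 m/s


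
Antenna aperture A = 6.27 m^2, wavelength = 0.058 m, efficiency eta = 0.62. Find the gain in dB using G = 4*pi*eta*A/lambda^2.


G_linear = 4*pi*0.62*6.27/0.058^2 = 14521.55
G_dB = 10*log10(14521.55) = 41.6 dB

41.6 dB


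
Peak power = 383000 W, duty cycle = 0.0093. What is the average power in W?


P_avg = 383000 * 0.0093 = 3561.9 W

3561.9 W


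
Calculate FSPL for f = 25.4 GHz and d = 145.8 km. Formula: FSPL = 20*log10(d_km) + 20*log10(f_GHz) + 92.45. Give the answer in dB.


20*log10(145.8) = 43.28
20*log10(25.4) = 28.1
FSPL = 163.8 dB

163.8 dB


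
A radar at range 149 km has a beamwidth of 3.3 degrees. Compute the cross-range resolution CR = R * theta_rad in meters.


BW_rad = 0.057595865
CR = 149000 * 0.057595865 = 8581.8 m

8581.8 m


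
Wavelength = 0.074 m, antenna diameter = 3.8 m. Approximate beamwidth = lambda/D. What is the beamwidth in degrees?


BW_rad = 0.074 / 3.8 = 0.019474
BW_deg = 1.12 degrees

1.12 degrees


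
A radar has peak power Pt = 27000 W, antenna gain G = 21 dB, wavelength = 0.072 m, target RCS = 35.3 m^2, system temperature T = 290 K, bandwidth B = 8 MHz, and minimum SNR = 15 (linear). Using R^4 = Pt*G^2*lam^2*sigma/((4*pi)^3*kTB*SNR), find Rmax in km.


G_lin = 10^(21/10) = 125.892541
R^4 = 27000 * 125.892541^2 * 0.072^2 * 35.3 / ((4*pi)^3 * 1.38e-23 * 290 * 8000000.0 * 15)
R^4 = 8.21704e16 m^4
R_max = (8.21704e16)^(1/4) = 16930.9 m = 16.9 km

16.9 km


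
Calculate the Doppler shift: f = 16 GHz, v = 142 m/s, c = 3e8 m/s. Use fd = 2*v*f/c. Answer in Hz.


fd = 2 * 142 * 16000000000.0 / 3e8 = 15146.7 Hz

15146.7 Hz


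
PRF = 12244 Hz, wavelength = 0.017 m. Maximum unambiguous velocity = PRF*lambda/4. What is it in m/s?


V_ua = 12244 * 0.017 / 4 = 52.0 m/s

52.0 m/s


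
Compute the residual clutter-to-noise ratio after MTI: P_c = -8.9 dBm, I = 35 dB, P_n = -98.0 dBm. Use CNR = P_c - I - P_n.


CNR = -8.9 - 35 - (-98.0) = 54.1 dB

54.1 dB


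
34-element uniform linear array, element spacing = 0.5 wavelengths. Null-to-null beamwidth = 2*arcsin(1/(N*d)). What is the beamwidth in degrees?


1/(N*d) = 1/(34*0.5) = 0.058824
BW = 2*arcsin(0.058824) = 6.7 degrees

6.7 degrees


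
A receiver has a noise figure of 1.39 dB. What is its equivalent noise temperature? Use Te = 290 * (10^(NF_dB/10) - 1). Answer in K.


NF_lin = 10^(1.39/10) = 1.377209
Te = 290 * (1.377209 - 1) = 109.4 K

109.4 K


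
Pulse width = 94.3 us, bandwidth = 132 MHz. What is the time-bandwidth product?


TBP = 94.3 * 132 = 12447.6

12447.6


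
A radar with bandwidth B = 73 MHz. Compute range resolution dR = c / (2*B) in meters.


dR = 3e8 / (2 * 73000000.0) = 2.05 m

2.05 m


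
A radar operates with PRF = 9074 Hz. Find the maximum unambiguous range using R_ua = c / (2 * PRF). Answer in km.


R_ua = 3e8 / (2 * 9074) = 16530.7 m = 16.5 km

16.5 km


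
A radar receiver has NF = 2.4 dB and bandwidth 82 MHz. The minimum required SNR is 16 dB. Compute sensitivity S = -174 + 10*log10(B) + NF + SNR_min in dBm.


10*log10(82000000.0) = 79.14
S = -174 + 79.14 + 2.4 + 16 = -76.5 dBm

-76.5 dBm


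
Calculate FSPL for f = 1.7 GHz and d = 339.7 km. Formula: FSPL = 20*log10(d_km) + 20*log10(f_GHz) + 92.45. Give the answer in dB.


20*log10(339.7) = 50.62
20*log10(1.7) = 4.61
FSPL = 147.7 dB

147.7 dB


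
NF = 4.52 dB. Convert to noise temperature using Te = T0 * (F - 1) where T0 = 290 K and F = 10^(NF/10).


NF_lin = 10^(4.52/10) = 2.831392
Te = 290 * (2.831392 - 1) = 531.1 K

531.1 K


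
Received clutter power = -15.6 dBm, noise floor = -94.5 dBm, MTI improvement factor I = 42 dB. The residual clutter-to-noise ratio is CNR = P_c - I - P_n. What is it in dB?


CNR = -15.6 - 42 - (-94.5) = 36.9 dB

36.9 dB


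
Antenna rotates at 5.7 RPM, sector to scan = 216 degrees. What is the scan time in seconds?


t = 216 / (5.7 * 360) * 60 = 6.32 s

6.32 s


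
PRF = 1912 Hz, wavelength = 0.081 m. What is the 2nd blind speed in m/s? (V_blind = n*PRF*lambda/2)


V_blind = 2 * 1912 * 0.081 / 2 = 154.9 m/s

154.9 m/s


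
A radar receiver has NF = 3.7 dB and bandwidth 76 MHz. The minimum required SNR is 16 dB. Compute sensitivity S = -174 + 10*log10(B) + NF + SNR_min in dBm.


10*log10(76000000.0) = 78.81
S = -174 + 78.81 + 3.7 + 16 = -75.5 dBm

-75.5 dBm


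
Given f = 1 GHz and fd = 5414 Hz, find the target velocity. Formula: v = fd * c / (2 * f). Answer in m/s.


v = 5414 * 3e8 / (2 * 1000000000.0) = 812.1 m/s

812.1 m/s


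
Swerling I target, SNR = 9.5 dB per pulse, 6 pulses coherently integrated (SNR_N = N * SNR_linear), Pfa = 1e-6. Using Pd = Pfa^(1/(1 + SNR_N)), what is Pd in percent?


SNR_lin = 10^(9.5/10) = 8.91251
SNR_N = 6 * 8.91251 = 53.47506
1/(1 + SNR_N) = 1/54.47506 = 0.018357
Pd = (1e-6)^0.018357 = 0.77599
Pd = 77.6%

77.6%


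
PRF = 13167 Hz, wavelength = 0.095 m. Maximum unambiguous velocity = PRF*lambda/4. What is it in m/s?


V_ua = 13167 * 0.095 / 4 = 312.7 m/s

312.7 m/s


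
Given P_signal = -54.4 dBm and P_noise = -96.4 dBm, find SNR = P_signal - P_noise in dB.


SNR = -54.4 - (-96.4) = 42.0 dB

42.0 dB


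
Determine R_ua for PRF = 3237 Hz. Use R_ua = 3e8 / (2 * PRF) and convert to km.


R_ua = 3e8 / (2 * 3237) = 46339.2 m = 46.3 km

46.3 km


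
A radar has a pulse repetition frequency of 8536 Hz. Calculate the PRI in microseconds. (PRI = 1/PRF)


PRI = 1/8536 = 0.0001171509 s = 117.2 us

117.2 us


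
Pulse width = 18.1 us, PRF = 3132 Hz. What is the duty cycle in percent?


DC = 18.1e-6 * 3132 * 100 = 5.67%

5.67%


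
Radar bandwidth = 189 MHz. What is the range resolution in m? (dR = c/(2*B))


dR = 3e8 / (2 * 189000000.0) = 0.79 m

0.79 m


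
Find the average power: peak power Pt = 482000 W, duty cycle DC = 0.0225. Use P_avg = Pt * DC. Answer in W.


P_avg = 482000 * 0.0225 = 10845.0 W

10845.0 W


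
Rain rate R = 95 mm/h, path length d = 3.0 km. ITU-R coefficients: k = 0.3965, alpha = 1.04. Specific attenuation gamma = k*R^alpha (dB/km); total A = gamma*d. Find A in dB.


gamma = 0.3965 * 95^1.04 = 45.193476 dB/km
A = 45.193476 * 3.0 = 135.58 dB

135.58 dB


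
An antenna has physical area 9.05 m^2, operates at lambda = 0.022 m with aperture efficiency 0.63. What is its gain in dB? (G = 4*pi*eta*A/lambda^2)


G_linear = 4*pi*0.63*9.05/0.022^2 = 148031.33
G_dB = 10*log10(148031.33) = 51.7 dB

51.7 dB


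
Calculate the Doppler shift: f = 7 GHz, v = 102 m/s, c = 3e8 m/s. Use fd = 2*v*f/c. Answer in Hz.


fd = 2 * 102 * 7000000000.0 / 3e8 = 4760.0 Hz

4760.0 Hz


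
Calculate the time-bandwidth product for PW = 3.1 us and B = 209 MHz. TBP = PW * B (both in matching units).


TBP = 3.1 * 209 = 647.9

647.9


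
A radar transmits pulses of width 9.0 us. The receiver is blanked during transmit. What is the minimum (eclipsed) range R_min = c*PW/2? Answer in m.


R_min = 3e8 * 9.0e-6 / 2 = 1350.0 m

1350.0 m


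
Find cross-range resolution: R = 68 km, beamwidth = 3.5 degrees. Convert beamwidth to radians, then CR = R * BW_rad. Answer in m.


BW_rad = 0.061086524
CR = 68000 * 0.061086524 = 4153.9 m

4153.9 m


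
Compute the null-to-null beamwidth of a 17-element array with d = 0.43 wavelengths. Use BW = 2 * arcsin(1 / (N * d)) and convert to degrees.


1/(N*d) = 1/(17*0.43) = 0.136799
BW = 2*arcsin(0.136799) = 15.7 degrees

15.7 degrees


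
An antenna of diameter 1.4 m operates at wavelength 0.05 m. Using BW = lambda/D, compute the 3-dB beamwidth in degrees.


BW_rad = 0.05 / 1.4 = 0.035714
BW_deg = 2.05 degrees

2.05 degrees


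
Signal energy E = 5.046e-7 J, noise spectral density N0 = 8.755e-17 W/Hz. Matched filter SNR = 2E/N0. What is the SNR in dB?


SNR_lin = 2 * 5.046e-7 / 8.755e-17 = 1.153e10
SNR_dB = 10*log10(1.153e10) = 100.6 dB

100.6 dB


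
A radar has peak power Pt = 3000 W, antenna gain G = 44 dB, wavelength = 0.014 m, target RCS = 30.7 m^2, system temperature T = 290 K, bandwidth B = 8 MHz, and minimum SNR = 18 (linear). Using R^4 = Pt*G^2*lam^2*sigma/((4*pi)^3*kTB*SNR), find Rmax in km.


G_lin = 10^(44/10) = 25118.864315
R^4 = 3000 * 25118.864315^2 * 0.014^2 * 30.7 / ((4*pi)^3 * 1.38e-23 * 290 * 8000000.0 * 18)
R^4 = 9.95971e18 m^4
R_max = (9.95971e18)^(1/4) = 56177.4 m = 56.2 km

56.2 km


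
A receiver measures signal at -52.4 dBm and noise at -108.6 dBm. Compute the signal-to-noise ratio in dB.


SNR = -52.4 - (-108.6) = 56.2 dB

56.2 dB


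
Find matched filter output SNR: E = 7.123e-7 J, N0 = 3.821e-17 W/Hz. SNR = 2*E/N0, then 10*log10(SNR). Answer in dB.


SNR_lin = 2 * 7.123e-7 / 3.821e-17 = 3.728e10
SNR_dB = 10*log10(3.728e10) = 105.7 dB

105.7 dB


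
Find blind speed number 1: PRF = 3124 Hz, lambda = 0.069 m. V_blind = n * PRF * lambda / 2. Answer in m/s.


V_blind = 1 * 3124 * 0.069 / 2 = 107.8 m/s

107.8 m/s


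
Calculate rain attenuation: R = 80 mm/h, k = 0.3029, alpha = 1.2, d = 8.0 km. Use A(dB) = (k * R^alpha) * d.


gamma = 0.3029 * 80^1.2 = 58.211295 dB/km
A = 58.211295 * 8.0 = 465.69 dB

465.69 dB


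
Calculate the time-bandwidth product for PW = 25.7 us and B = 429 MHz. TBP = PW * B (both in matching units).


TBP = 25.7 * 429 = 11025.3

11025.3


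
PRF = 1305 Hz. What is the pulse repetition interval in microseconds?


PRI = 1/1305 = 0.0007662835 s = 766.3 us

766.3 us


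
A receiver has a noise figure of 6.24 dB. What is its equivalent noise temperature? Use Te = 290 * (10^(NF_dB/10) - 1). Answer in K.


NF_lin = 10^(6.24/10) = 4.207266
Te = 290 * (4.207266 - 1) = 930.1 K

930.1 K


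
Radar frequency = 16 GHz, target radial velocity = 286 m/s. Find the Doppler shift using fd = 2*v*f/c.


fd = 2 * 286 * 16000000000.0 / 3e8 = 30506.7 Hz

30506.7 Hz


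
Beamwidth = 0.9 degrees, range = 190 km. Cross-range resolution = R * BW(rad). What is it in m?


BW_rad = 0.015707963
CR = 190000 * 0.015707963 = 2984.5 m

2984.5 m


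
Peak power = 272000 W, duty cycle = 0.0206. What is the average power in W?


P_avg = 272000 * 0.0206 = 5603.2 W

5603.2 W


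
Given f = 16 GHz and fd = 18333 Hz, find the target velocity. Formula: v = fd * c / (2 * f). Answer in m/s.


v = 18333 * 3e8 / (2 * 16000000000.0) = 171.9 m/s

171.9 m/s


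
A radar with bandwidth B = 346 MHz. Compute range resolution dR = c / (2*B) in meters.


dR = 3e8 / (2 * 346000000.0) = 0.43 m

0.43 m


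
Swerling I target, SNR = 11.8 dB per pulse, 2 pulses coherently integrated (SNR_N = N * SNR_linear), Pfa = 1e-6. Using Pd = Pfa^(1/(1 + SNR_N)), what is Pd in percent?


SNR_lin = 10^(11.8/10) = 15.13561
SNR_N = 2 * 15.13561 = 30.27122
1/(1 + SNR_N) = 1/31.27122 = 0.0319783
Pd = (1e-6)^0.0319783 = 0.64288
Pd = 64.3%

64.3%


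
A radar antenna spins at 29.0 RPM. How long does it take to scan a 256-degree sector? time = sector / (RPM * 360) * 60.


t = 256 / (29.0 * 360) * 60 = 1.47 s

1.47 s


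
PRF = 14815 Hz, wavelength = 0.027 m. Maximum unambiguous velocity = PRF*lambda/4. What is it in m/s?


V_ua = 14815 * 0.027 / 4 = 100.0 m/s

100.0 m/s


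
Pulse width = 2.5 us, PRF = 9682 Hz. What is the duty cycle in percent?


DC = 2.5e-6 * 9682 * 100 = 2.42%

2.42%


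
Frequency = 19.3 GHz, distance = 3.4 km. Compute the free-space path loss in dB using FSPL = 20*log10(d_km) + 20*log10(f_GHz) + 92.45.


20*log10(3.4) = 10.63
20*log10(19.3) = 25.71
FSPL = 128.8 dB

128.8 dB


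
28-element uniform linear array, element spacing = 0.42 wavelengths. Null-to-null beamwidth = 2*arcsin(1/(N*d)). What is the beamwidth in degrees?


1/(N*d) = 1/(28*0.42) = 0.085034
BW = 2*arcsin(0.085034) = 9.8 degrees

9.8 degrees


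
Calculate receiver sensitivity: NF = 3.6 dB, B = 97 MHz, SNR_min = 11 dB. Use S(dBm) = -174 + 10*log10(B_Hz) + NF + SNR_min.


10*log10(97000000.0) = 79.87
S = -174 + 79.87 + 3.6 + 11 = -79.5 dBm

-79.5 dBm


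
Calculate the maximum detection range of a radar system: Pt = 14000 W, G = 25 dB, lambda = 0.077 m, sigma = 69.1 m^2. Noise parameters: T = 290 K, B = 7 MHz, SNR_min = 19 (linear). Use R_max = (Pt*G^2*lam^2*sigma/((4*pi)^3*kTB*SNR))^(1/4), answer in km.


G_lin = 10^(25/10) = 316.227766
R^4 = 14000 * 316.227766^2 * 0.077^2 * 69.1 / ((4*pi)^3 * 1.38e-23 * 290 * 7000000.0 * 19)
R^4 = 5.43037e17 m^4
R_max = (5.43037e17)^(1/4) = 27146.1 m = 27.1 km

27.1 km


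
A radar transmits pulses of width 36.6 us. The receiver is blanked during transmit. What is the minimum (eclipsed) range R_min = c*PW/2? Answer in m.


R_min = 3e8 * 36.6e-6 / 2 = 5490.0 m

5490.0 m


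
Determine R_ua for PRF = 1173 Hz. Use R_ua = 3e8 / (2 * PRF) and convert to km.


R_ua = 3e8 / (2 * 1173) = 127877.2 m = 127.9 km

127.9 km


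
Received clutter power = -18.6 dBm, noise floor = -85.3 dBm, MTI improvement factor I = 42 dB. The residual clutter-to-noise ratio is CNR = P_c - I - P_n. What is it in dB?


CNR = -18.6 - 42 - (-85.3) = 24.7 dB

24.7 dB


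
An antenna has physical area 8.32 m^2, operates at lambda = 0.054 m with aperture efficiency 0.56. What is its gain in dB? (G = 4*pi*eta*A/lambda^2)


G_linear = 4*pi*0.56*8.32/0.054^2 = 20078.61
G_dB = 10*log10(20078.61) = 43.0 dB

43.0 dB


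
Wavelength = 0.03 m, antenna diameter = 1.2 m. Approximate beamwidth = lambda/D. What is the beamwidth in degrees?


BW_rad = 0.03 / 1.2 = 0.025
BW_deg = 1.43 degrees

1.43 degrees


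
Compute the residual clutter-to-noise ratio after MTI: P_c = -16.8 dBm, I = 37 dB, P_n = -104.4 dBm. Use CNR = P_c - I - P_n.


CNR = -16.8 - 37 - (-104.4) = 50.6 dB

50.6 dB


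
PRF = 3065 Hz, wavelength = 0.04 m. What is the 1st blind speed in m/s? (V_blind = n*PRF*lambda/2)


V_blind = 1 * 3065 * 0.04 / 2 = 61.3 m/s

61.3 m/s


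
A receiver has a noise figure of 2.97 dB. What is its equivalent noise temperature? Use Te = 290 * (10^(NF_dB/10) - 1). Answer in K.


NF_lin = 10^(2.97/10) = 1.981527
Te = 290 * (1.981527 - 1) = 284.6 K

284.6 K


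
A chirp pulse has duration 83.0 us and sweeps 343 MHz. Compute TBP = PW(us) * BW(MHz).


TBP = 83.0 * 343 = 28469.0

28469.0


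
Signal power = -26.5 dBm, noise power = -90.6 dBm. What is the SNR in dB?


SNR = -26.5 - (-90.6) = 64.1 dB

64.1 dB


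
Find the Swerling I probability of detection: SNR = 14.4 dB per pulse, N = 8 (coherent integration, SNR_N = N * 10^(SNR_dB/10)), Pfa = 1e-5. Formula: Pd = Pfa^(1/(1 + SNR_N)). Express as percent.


SNR_lin = 10^(14.4/10) = 27.54229
SNR_N = 8 * 27.54229 = 220.33832
1/(1 + SNR_N) = 1/221.33832 = 0.004518
Pd = (1e-5)^0.004518 = 0.94931
Pd = 94.9%

94.9%


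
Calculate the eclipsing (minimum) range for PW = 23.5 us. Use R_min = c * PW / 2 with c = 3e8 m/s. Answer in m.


R_min = 3e8 * 23.5e-6 / 2 = 3525.0 m

3525.0 m


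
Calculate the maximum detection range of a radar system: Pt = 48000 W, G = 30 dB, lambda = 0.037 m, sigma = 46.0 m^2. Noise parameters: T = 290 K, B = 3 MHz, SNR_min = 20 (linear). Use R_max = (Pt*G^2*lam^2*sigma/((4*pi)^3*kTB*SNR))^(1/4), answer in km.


G_lin = 10^(30/10) = 1000.0
R^4 = 48000 * 1000.0^2 * 0.037^2 * 46.0 / ((4*pi)^3 * 1.38e-23 * 290 * 3000000.0 * 20)
R^4 = 6.34373e18 m^4
R_max = (6.34373e18)^(1/4) = 50186.4 m = 50.2 km

50.2 km


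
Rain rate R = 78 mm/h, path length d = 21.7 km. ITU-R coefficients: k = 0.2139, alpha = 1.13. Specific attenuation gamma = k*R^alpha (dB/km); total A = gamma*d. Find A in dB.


gamma = 0.2139 * 78^1.13 = 29.395286 dB/km
A = 29.395286 * 21.7 = 637.88 dB

637.88 dB


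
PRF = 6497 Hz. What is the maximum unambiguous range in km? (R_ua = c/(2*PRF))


R_ua = 3e8 / (2 * 6497) = 23087.6 m = 23.1 km

23.1 km


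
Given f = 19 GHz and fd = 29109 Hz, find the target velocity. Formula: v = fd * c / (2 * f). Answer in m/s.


v = 29109 * 3e8 / (2 * 19000000000.0) = 229.8 m/s

229.8 m/s


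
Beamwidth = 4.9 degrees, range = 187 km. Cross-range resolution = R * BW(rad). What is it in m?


BW_rad = 0.085521133
CR = 187000 * 0.085521133 = 15992.5 m

15992.5 m


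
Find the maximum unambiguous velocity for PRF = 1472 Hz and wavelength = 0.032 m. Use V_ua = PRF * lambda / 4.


V_ua = 1472 * 0.032 / 4 = 11.8 m/s

11.8 m/s


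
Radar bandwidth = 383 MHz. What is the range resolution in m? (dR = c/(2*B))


dR = 3e8 / (2 * 383000000.0) = 0.39 m

0.39 m


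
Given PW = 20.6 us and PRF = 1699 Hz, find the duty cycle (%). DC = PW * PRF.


DC = 20.6e-6 * 1699 * 100 = 3.5%

3.5%


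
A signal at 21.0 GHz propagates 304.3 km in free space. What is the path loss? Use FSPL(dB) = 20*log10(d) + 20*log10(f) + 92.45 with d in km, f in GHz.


20*log10(304.3) = 49.67
20*log10(21.0) = 26.44
FSPL = 168.6 dB

168.6 dB


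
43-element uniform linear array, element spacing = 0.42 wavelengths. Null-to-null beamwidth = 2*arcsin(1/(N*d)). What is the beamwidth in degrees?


1/(N*d) = 1/(43*0.42) = 0.055371
BW = 2*arcsin(0.055371) = 6.3 degrees

6.3 degrees


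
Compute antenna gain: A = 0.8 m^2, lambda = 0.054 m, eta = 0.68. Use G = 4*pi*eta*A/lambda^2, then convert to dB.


G_linear = 4*pi*0.68*0.8/0.054^2 = 2344.34
G_dB = 10*log10(2344.34) = 33.7 dB

33.7 dB


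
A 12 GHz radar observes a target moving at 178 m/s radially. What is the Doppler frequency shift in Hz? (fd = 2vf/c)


fd = 2 * 178 * 12000000000.0 / 3e8 = 14240.0 Hz

14240.0 Hz


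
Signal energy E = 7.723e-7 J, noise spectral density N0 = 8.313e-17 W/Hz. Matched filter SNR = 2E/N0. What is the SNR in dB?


SNR_lin = 2 * 7.723e-7 / 8.313e-17 = 1.858e10
SNR_dB = 10*log10(1.858e10) = 102.7 dB

102.7 dB


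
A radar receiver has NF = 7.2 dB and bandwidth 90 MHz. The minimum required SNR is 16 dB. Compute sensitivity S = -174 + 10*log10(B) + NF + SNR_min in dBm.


10*log10(90000000.0) = 79.54
S = -174 + 79.54 + 7.2 + 16 = -71.3 dBm

-71.3 dBm


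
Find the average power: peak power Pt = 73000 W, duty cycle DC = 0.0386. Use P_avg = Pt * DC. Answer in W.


P_avg = 73000 * 0.0386 = 2817.8 W

2817.8 W


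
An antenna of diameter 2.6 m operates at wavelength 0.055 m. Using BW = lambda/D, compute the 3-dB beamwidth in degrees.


BW_rad = 0.055 / 2.6 = 0.021154
BW_deg = 1.21 degrees

1.21 degrees


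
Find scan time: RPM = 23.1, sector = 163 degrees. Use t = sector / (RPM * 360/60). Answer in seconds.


t = 163 / (23.1 * 360) * 60 = 1.18 s

1.18 s


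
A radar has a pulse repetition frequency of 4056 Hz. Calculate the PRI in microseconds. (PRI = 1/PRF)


PRI = 1/4056 = 0.0002465483 s = 246.5 us

246.5 us


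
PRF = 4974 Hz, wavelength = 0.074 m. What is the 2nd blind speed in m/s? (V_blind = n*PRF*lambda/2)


V_blind = 2 * 4974 * 0.074 / 2 = 368.1 m/s

368.1 m/s


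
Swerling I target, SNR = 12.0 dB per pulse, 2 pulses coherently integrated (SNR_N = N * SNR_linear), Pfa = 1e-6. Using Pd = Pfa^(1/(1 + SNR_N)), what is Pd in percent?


SNR_lin = 10^(12.0/10) = 15.84893
SNR_N = 2 * 15.84893 = 31.69786
1/(1 + SNR_N) = 1/32.69786 = 0.030583
Pd = (1e-6)^0.030583 = 0.65539
Pd = 65.5%

65.5%


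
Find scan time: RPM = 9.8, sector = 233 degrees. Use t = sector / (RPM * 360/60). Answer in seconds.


t = 233 / (9.8 * 360) * 60 = 3.96 s

3.96 s


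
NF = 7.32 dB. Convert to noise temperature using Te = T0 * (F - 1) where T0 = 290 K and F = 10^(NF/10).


NF_lin = 10^(7.32/10) = 5.395106
Te = 290 * (5.395106 - 1) = 1274.6 K

1274.6 K


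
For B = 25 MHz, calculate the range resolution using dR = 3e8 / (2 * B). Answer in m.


dR = 3e8 / (2 * 25000000.0) = 6.0 m

6.0 m
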